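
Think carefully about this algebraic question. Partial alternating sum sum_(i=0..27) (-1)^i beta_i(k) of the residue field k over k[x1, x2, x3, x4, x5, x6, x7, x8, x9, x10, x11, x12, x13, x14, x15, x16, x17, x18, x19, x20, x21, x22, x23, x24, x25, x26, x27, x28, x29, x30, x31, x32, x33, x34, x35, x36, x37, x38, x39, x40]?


Koszul resolution: beta_i(k)=C(n,i), n=40
sum_(i=0..p) (-1)^i C(n,i) = (-1)^p C(n-1,p)
(-1)^27*C(39,27) = (-1)^27*3910797436 = -3910797436


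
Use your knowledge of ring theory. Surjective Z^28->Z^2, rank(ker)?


rank(ker) = 28-2 = 26


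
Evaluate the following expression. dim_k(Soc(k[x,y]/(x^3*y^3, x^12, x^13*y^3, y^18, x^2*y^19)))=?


Socle = ann(m) = span of standard monomials u with x*u, y*u in I (staircase corners).
Redundant generators: x^2*y^19, x^13*y^3
Minimal generators: x^12, x^3*y^3, y^18
Corners: x^2y^17, x^11y^2
Socle dim=2


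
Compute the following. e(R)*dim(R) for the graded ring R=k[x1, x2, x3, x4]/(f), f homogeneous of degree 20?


e(R)=deg(f)=20, dim(R)=4-1=3
e*dim=20*3=60


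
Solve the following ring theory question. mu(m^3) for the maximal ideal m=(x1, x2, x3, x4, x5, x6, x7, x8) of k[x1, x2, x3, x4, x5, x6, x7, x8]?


Graded Nakayama: mu(m^d) = dim_k (m^d/m^(d+1)) = #degree-3 monomials in 8 vars
C(n+d-1,d)=C(10,3)=120


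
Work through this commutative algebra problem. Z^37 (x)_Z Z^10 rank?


rank(M(x)N) = rank(M)*rank(N)
37*10 = 370


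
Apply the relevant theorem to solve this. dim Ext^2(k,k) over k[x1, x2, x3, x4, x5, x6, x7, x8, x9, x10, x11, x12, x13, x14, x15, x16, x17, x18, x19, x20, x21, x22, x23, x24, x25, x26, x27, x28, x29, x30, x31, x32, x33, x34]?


C(n,i)=C(34,2)=561


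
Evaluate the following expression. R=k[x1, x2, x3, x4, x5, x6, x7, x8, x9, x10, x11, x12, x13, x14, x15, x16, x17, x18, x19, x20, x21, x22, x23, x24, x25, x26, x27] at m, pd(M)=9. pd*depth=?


pd+depth=27
depth=27-9=18
pd*depth=9*18=162


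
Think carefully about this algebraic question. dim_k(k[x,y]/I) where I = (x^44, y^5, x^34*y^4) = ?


k[x,y]/I, I = (x^44, y^5, x^34*y^4)
Rect: 44x5=220. Corner: (44-34)x(5-4)=10.
dim = 220-10 = 210


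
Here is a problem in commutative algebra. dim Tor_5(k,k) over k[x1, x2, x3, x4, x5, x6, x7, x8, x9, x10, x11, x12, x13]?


Koszul: C(n,i)=C(13,5)=1287


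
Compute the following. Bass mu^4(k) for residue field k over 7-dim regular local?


C(n,i)=C(7,4)=35


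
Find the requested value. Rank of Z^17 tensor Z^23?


rank(M(x)N) = rank(M)*rank(N)
17*23 = 391


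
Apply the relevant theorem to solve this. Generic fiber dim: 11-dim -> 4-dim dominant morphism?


dim(fiber)=dim(X)-dim(Y)=11-4=7


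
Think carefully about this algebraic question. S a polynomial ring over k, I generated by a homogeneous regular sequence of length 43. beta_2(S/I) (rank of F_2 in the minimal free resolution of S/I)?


Regular sequence => Koszul complex is the minimal free resolution.
Syz_1 minimally generated by Koszul relations f_i*e_j - f_j*e_i (i<j): mu(Syz_1) = beta_2 = C(m,2) = m(m-1)/2
m=43
43*42/2 = 903


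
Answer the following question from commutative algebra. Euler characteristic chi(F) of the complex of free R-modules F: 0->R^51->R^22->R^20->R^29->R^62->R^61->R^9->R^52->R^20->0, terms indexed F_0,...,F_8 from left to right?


chi = sum (-1)^i * rank:
(-1)^0*51=51
(-1)^1*22=-22
(-1)^2*20=20
(-1)^3*29=-29
(-1)^4*62=62
(-1)^5*61=-61
(-1)^6*9=9
(-1)^7*52=-52
(-1)^8*20=20
chi=-2


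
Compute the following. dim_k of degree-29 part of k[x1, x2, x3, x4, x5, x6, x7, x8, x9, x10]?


C(d+n-1,n-1)=C(38,9)=163011640


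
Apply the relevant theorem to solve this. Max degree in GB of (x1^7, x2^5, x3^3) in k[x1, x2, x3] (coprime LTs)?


Pure powers, coprime LTs => already GB.
Degrees: 7, 5, 3
Max=7


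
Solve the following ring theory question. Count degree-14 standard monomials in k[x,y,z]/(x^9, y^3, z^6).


Need i<9, j<3, k<6 with i+j+k=14.
For each i, j ranges over max(0,14-i-5)..min(2,14-i):
  i=0: j in [9,2] -> 0
  i=1: j in [8,2] -> 0
  i=2: j in [7,2] -> 0
  i=3: j in [6,2] -> 0
  i=4: j in [5,2] -> 0
  i=5: j in [4,2] -> 0
  i=6: j in [3,2] -> 0
  i=7: j in [2,2] -> 1
  i=8: j in [1,2] -> 2
H(14) = 0+0+0+0+0+0+0+1+2 = 3


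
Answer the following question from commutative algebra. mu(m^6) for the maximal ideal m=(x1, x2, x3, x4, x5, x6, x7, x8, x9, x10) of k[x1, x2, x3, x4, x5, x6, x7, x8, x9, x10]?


Graded Nakayama: mu(m^d) = dim_k (m^d/m^(d+1)) = #degree-6 monomials in 10 vars
C(n+d-1,d)=C(15,6)=5005


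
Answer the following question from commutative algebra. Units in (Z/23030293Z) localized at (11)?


Local ring = Z/1771561Z.
phi(1771561) = 11^5*(11-1) = 1610510


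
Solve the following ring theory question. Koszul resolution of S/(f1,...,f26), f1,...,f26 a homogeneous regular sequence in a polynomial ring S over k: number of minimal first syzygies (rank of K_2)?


Regular sequence => Koszul complex is the minimal free resolution.
Syz_1 minimally generated by Koszul relations f_i*e_j - f_j*e_i (i<j): mu(Syz_1) = beta_2 = C(m,2) = m(m-1)/2
m=26
26*25/2 = 325


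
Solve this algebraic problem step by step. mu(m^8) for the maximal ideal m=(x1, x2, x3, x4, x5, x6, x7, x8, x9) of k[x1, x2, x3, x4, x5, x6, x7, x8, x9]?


Graded Nakayama: mu(m^d) = dim_k (m^d/m^(d+1)) = #degree-8 monomials in 9 vars
C(n+d-1,d)=C(16,8)=12870


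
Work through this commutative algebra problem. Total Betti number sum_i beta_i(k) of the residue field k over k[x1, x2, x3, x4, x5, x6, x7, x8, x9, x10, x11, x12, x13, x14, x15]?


Koszul resolution: beta_i(k)=C(n,i), n=15
sum_i C(15,i) = 2^15 = 32768


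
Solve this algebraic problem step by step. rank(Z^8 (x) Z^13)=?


rank(M(x)N) = rank(M)*rank(N)
8*13 = 104


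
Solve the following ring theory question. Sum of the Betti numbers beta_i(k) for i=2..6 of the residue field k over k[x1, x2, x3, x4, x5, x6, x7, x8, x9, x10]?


Koszul resolution: beta_i(k)=C(n,i), n=10
C(10,2)=45, C(10,3)=120, C(10,4)=210, C(10,5)=252, C(10,6)=210
Sum=837


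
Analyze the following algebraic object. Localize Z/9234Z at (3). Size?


3-primary part: 9234=3^5*38
Size=3^5=243


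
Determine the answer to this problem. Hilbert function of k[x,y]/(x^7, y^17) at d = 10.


k[x,y], I = (x^7, y^17), d = 10
Need i < 7 and d-i < 17.
Range: 0 <= i <= 6.
H(10) = 7


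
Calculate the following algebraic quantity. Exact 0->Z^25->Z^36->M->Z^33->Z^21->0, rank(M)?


Alt sum=0:
(-1)^0*25 + (-1)^1*36 + (-1)^2*? + (-1)^3*33 + (-1)^4*21=0
rank(M)=23


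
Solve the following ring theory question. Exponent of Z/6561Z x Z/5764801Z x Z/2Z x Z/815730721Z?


Exponent = lcm of the cyclic orders; pairwise coprime => product.
3^8*7^8*2^1*13^8=6561*5764801*2*815730721=61706536673660258562


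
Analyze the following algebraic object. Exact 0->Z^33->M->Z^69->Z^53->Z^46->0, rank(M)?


Alt sum=0:
(-1)^0*33 + (-1)^1*? + (-1)^2*69 + (-1)^3*53 + (-1)^4*46=0
rank(M)=95


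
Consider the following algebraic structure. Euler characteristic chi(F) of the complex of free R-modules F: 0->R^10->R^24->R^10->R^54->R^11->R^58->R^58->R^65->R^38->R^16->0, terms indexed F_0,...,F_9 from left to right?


chi = sum (-1)^i * rank:
(-1)^0*10=10
(-1)^1*24=-24
(-1)^2*10=10
(-1)^3*54=-54
(-1)^4*11=11
(-1)^5*58=-58
(-1)^6*58=58
(-1)^7*65=-65
(-1)^8*38=38
(-1)^9*16=-16
chi=-90


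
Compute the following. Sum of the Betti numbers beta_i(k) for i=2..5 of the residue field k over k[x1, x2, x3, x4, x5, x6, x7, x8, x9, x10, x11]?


Koszul resolution: beta_i(k)=C(n,i), n=11
C(11,2)=55, C(11,3)=165, C(11,4)=330, C(11,5)=462
Sum=1012


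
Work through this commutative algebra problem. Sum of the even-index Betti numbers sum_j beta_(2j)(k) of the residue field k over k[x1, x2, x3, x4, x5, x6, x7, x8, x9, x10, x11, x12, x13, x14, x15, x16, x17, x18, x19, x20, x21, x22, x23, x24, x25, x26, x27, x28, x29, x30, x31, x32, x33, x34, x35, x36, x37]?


Koszul resolution: beta_i(k)=C(n,i), n=37
sum_even C(37,i) = 2^(n-1) = 2^36 = 68719476736


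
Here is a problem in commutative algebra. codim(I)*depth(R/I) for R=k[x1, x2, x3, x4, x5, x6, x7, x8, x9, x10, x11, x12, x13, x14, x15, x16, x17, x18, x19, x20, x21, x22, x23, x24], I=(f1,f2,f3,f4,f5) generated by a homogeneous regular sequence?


codim=5, depth=dim(R/I)=24-5=19
Product=5*19=95


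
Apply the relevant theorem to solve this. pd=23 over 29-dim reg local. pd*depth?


pd+depth=29
depth=29-23=6
pd*depth=23*6=138


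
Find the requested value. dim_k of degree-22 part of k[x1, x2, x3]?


C(d+n-1,n-1)=C(24,2)=276


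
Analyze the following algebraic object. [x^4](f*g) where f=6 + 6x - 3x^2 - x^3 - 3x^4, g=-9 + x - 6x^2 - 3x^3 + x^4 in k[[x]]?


[x^4] = sum a_i*b_j, i+j=4
  6*1=6
  6*-3=-18
  -3*-6=18
  -1*1=-1
  -3*-9=27
Sum=32


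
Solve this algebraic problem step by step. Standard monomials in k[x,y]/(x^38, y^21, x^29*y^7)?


k[x,y]/I, I = (x^38, y^21, x^29*y^7)
Rect: 38x21=798. Corner: (38-29)x(21-7)=126.
dim = 798-126 = 672


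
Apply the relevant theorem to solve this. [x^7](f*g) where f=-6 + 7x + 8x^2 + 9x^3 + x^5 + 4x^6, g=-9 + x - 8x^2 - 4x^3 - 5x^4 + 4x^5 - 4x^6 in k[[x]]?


[x^7] = sum a_i*b_j, i+j=7
  7*-4=-28
  8*4=32
  9*-5=-45
  1*-8=-8
  4*1=4
Sum=-45


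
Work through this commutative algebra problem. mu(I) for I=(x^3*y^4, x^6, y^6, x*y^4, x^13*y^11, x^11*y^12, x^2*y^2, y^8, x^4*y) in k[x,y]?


Remove redundant (divisible by others).
y^8 redundant.
x^11*y^12 redundant.
x^13*y^11 redundant.
x^3*y^4 redundant.
Min: x^6, x^4*y, x^2*y^2, x*y^4, y^6
Count=5


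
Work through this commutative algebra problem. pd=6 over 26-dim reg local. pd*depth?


pd+depth=26
depth=26-6=20
pd*depth=6*20=120


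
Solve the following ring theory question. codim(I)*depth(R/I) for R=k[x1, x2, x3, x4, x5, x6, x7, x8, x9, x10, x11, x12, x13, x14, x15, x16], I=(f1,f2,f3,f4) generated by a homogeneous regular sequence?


codim=4, depth=dim(R/I)=16-4=12
Product=4*12=48


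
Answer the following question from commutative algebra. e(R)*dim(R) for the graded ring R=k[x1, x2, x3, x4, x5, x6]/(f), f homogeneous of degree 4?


e(R)=deg(f)=4, dim(R)=6-1=5
e*dim=4*5=20


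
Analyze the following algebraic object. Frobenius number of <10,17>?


gcd(10,17)=1 => F=ab-a-b=10*17-10-17=170-27=143


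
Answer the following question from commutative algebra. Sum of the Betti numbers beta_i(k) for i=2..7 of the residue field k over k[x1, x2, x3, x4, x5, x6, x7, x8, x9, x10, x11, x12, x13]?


Koszul resolution: beta_i(k)=C(n,i), n=13
C(13,2)=78, C(13,3)=286, C(13,4)=715, C(13,5)=1287, C(13,6)=1716, C(13,7)=1716
Sum=5798


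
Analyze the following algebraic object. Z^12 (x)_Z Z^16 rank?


rank(M(x)N) = rank(M)*rank(N)
12*16 = 192


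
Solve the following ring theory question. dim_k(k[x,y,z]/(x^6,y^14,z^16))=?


Basis: x^iy^jz^k, i<6,j<14,k<16
6*14*16=1344


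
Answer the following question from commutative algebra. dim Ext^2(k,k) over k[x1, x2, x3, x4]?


C(n,i)=C(4,2)=6


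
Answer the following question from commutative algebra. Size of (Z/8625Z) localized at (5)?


5-primary part: 8625=5^3*69
Size=5^3=125


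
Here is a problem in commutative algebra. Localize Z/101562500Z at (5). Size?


5-primary part: 101562500=5^9*52
Size=5^9=1953125


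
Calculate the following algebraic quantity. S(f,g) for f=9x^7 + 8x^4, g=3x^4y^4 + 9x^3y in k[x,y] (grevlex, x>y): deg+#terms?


LT(f)=9x^7, LT(g)=3x^4y^4
lcm(LM)=x^7y^4
S(f,g) (scaled by 27 to clear denominators) = 3y^4*f - 9x^3*g = 24x^4y^4 - 81x^6y
2 terms, deg 8.
8+2=10


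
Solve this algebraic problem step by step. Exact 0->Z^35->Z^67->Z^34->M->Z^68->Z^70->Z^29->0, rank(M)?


Alt sum=0:
(-1)^0*35 + (-1)^1*67 + (-1)^2*34 + (-1)^3*? + (-1)^4*68 + (-1)^5*70 + (-1)^6*29=0
rank(M)=29


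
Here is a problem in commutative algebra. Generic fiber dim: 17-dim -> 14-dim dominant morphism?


dim(fiber)=dim(X)-dim(Y)=17-14=3


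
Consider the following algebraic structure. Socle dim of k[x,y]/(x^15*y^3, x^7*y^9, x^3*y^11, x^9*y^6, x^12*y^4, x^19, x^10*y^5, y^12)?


Socle = ann(m) = span of standard monomials u with x*u, y*u in I (staircase corners).
Minimal generators: x^19, x^15*y^3, x^12*y^4, x^10*y^5, x^9*y^6, x^7*y^9, x^3*y^11, y^12
Corners: x^2y^11, x^6y^10, x^8y^8, x^9y^5, x^11y^4, x^14y^3, x^18y^2
Socle dim=7


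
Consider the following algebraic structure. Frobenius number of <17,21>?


gcd(17,21)=1 => F=ab-a-b=17*21-17-21=357-38=319


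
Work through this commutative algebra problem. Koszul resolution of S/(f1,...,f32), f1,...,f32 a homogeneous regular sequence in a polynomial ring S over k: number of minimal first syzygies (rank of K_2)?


Regular sequence => Koszul complex is the minimal free resolution.
Syz_1 minimally generated by Koszul relations f_i*e_j - f_j*e_i (i<j): mu(Syz_1) = beta_2 = C(m,2) = m(m-1)/2
m=32
32*31/2 = 496


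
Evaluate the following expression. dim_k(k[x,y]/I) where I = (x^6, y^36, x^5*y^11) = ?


k[x,y]/I, I = (x^6, y^36, x^5*y^11)
Rect: 6x36=216. Corner: (6-5)x(36-11)=25.
dim = 216-25 = 191


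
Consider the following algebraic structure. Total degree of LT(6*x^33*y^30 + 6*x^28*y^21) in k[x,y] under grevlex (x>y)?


LT: 6*x^33*y^30
deg_x=33, deg_y=30
Total=33+30=63


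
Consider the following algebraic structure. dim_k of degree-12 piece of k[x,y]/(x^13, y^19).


k[x,y], I = (x^13, y^19), d = 12
Need i < 13 and d-i < 19.
Range: 0 <= i <= 12.
H(12) = 13


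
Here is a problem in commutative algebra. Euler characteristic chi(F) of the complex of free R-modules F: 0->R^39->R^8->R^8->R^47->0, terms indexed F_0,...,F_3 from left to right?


chi = sum (-1)^i * rank:
(-1)^0*39=39
(-1)^1*8=-8
(-1)^2*8=8
(-1)^3*47=-47
chi=-8


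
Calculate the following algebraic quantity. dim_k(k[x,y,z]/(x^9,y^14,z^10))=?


Basis: x^iy^jz^k, i<9,j<14,k<10
9*14*10=1260


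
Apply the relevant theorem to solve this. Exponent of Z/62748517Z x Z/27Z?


Exponent = lcm of the cyclic orders; pairwise coprime => product.
13^7*3^3=62748517*27=1694209959


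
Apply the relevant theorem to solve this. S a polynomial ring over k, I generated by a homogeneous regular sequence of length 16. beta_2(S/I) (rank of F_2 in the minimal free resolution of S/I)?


Regular sequence => Koszul complex is the minimal free resolution.
Syz_1 minimally generated by Koszul relations f_i*e_j - f_j*e_i (i<j): mu(Syz_1) = beta_2 = C(m,2) = m(m-1)/2
m=16
16*15/2 = 120


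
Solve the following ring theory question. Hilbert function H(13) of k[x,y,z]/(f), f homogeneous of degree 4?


C(15,2)-C(11,2)=105-55=50


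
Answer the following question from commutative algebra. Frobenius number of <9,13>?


gcd(9,13)=1 => F=ab-a-b=9*13-9-13=117-22=95


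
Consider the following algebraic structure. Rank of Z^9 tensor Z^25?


rank(M(x)N) = rank(M)*rank(N)
9*25 = 225


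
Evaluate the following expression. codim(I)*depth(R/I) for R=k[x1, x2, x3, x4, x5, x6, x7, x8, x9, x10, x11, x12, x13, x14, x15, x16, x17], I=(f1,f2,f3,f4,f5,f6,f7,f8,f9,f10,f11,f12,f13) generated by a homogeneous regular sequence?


codim=13, depth=dim(R/I)=17-13=4
Product=13*4=52


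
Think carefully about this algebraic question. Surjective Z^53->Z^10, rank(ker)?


rank(ker) = 53-10 = 43


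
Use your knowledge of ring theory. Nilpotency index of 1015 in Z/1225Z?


1015^k mod 1225:
k=1: 1015
k=2: 0
First zero at k = 2


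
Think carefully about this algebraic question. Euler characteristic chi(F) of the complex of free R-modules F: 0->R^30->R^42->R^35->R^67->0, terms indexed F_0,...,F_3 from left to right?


chi = sum (-1)^i * rank:
(-1)^0*30=30
(-1)^1*42=-42
(-1)^2*35=35
(-1)^3*67=-67
chi=-44


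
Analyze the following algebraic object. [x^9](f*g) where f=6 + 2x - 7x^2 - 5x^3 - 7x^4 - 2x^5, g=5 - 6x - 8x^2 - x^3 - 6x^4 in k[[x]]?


[x^9] = sum a_i*b_j, i+j=9
  -2*-6=12
Sum=12


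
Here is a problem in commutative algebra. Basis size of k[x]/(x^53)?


Basis: 1,x,...,x^52
dim=53


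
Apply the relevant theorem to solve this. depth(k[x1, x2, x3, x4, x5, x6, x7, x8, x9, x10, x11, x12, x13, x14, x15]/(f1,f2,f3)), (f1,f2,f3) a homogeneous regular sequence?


depth(R)=15
depth(R/I)=15-3=12


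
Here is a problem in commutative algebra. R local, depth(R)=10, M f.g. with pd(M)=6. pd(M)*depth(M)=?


pd+depth=10
depth=10-6=4
pd*depth=6*4=24


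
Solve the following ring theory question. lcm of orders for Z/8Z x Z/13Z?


Exponent = lcm of the cyclic orders; pairwise coprime => product.
2^3*13^1=8*13=104


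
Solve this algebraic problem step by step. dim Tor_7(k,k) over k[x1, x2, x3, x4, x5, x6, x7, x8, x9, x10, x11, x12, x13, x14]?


Koszul: C(n,i)=C(14,7)=3432


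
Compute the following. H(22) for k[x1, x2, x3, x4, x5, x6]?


C(d+n-1,n-1)=C(27,5)=80730


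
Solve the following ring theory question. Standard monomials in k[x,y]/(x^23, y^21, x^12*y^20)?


k[x,y]/I, I = (x^23, y^21, x^12*y^20)
Rect: 23x21=483. Corner: (23-12)x(21-20)=11.
dim = 483-11 = 472


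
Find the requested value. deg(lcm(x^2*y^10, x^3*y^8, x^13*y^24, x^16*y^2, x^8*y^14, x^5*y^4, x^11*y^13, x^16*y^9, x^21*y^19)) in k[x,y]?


lcm = componentwise max:
x: max(2,3,13,16,8,5,11,16,21)=21
y: max(10,8,24,2,14,4,13,9,19)=24
Total=21+24=45


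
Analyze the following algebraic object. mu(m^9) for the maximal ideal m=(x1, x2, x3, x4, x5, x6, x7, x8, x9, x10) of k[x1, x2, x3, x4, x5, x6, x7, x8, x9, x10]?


Graded Nakayama: mu(m^d) = dim_k (m^d/m^(d+1)) = #degree-9 monomials in 10 vars
C(n+d-1,d)=C(18,9)=48620


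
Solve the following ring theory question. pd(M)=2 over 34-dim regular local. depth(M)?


pd+depth=depth(R)=34
depth=34-2=32


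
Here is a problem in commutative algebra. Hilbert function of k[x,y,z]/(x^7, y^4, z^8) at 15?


Need i<7, j<4, k<8 with i+j+k=15.
For each i, j ranges over max(0,15-i-7)..min(3,15-i):
  i=0: j in [8,3] -> 0
  i=1: j in [7,3] -> 0
  i=2: j in [6,3] -> 0
  i=3: j in [5,3] -> 0
  i=4: j in [4,3] -> 0
  i=5: j in [3,3] -> 1
  i=6: j in [2,3] -> 2
H(15) = 0+0+0+0+0+1+2 = 3


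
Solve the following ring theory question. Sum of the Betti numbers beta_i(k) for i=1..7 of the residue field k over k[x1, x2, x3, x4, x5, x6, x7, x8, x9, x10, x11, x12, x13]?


Koszul resolution: beta_i(k)=C(n,i), n=13
C(13,1)=13, C(13,2)=78, C(13,3)=286, C(13,4)=715, C(13,5)=1287, C(13,6)=1716, C(13,7)=1716
Sum=5811


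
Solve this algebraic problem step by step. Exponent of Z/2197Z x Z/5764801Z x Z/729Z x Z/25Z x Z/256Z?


Exponent = lcm of the cyclic orders; pairwise coprime => product.
13^3*7^8*3^6*5^2*2^8=2197*5764801*729*25*256=59091073433683200


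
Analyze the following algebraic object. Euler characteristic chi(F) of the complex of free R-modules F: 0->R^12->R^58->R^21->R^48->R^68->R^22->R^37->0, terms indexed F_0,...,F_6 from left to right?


chi = sum (-1)^i * rank:
(-1)^0*12=12
(-1)^1*58=-58
(-1)^2*21=21
(-1)^3*48=-48
(-1)^4*68=68
(-1)^5*22=-22
(-1)^6*37=37
chi=10


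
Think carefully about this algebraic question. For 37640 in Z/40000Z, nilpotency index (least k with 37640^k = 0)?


37640^k mod 40000:
k=1: 37640
k=2: 9600
k=3: 24000
k=4: 0
First zero at k = 4


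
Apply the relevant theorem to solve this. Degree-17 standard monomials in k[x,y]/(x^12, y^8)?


k[x,y], I = (x^12, y^8), d = 17
Need i < 12 and d-i < 8.
Range: 10 <= i <= 11.
H(17) = 2


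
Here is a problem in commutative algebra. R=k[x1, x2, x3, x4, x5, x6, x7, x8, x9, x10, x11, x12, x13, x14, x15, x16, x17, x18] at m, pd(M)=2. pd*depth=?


pd+depth=18
depth=18-2=16
pd*depth=2*16=32


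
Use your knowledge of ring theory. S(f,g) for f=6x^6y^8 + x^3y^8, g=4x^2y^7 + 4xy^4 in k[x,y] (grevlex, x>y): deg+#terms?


LT(f)=6x^6y^8, LT(g)=4x^2y^7
lcm(LM)=x^6y^8
S(f,g) (scaled by 24 to clear denominators) = 4*f - 6x^4y*g = 4x^3y^8 - 24x^5y^5
2 terms, deg 11.
11+2=13


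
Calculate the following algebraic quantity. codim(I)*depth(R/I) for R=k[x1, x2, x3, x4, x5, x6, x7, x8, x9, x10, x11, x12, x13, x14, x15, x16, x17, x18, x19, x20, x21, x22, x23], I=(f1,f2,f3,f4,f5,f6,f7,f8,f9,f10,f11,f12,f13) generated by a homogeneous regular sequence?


codim=13, depth=dim(R/I)=23-13=10
Product=13*10=130


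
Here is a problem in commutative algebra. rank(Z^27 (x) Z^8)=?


rank(M(x)N) = rank(M)*rank(N)
27*8 = 216


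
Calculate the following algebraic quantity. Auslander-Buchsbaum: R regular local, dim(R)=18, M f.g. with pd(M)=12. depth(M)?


pd+depth=depth(R)=18
depth=18-12=6


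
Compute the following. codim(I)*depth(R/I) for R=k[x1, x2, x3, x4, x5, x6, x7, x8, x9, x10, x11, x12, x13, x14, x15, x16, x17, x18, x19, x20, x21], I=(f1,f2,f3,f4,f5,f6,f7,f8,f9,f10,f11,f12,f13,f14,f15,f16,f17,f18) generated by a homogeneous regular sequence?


codim=18, depth=dim(R/I)=21-18=3
Product=18*3=54


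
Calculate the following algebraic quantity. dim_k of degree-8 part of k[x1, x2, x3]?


C(d+n-1,n-1)=C(10,2)=45


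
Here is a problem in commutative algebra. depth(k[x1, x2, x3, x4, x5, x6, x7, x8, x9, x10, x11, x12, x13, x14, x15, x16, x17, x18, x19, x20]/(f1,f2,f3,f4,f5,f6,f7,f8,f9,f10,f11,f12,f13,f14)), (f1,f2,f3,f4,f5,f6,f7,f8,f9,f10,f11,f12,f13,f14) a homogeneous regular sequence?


depth(R)=20
depth(R/I)=20-14=6


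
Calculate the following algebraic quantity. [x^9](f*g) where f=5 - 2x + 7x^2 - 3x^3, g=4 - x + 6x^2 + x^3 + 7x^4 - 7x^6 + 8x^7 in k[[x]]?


[x^9] = sum a_i*b_j, i+j=9
  7*8=56
  -3*-7=21
Sum=77


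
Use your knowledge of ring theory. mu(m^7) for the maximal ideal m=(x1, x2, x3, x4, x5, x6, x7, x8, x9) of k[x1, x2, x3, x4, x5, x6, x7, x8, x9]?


Graded Nakayama: mu(m^d) = dim_k (m^d/m^(d+1)) = #degree-7 monomials in 9 vars
C(n+d-1,d)=C(15,7)=6435


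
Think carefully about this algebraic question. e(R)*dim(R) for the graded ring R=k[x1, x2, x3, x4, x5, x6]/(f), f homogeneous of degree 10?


e(R)=deg(f)=10, dim(R)=6-1=5
e*dim=10*5=50


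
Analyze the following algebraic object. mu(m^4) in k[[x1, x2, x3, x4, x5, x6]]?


C(n+d-1,d)=C(9,4)=126


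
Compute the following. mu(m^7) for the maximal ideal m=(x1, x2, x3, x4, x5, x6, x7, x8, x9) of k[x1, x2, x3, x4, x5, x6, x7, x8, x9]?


Graded Nakayama: mu(m^d) = dim_k (m^d/m^(d+1)) = #degree-7 monomials in 9 vars
C(n+d-1,d)=C(15,7)=6435


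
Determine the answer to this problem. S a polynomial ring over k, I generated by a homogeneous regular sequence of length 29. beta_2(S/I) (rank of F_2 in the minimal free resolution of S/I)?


Regular sequence => Koszul complex is the minimal free resolution.
Syz_1 minimally generated by Koszul relations f_i*e_j - f_j*e_i (i<j): mu(Syz_1) = beta_2 = C(m,2) = m(m-1)/2
m=29
29*28/2 = 406


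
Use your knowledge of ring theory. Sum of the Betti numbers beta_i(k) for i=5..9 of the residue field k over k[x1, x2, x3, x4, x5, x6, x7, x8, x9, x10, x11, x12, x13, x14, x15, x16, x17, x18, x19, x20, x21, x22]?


Koszul resolution: beta_i(k)=C(n,i), n=22
C(22,5)=26334, C(22,6)=74613, C(22,7)=170544, C(22,8)=319770, C(22,9)=497420
Sum=1088681


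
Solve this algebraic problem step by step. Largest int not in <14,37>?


gcd(14,37)=1 => F=ab-a-b=14*37-14-37=518-51=467


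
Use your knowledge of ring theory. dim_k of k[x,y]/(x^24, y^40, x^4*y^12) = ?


k[x,y]/I, I = (x^24, y^40, x^4*y^12)
Rect: 24x40=960. Corner: (24-4)x(40-12)=560.
dim = 960-560 = 400


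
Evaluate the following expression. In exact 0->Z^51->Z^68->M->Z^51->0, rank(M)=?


Alt sum=0:
(-1)^0*51 + (-1)^1*68 + (-1)^2*? + (-1)^3*51=0
rank(M)=68


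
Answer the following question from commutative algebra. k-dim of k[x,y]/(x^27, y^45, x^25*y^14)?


k[x,y]/I, I = (x^27, y^45, x^25*y^14)
Rect: 27x45=1215. Corner: (27-25)x(45-14)=62.
dim = 1215-62 = 1153


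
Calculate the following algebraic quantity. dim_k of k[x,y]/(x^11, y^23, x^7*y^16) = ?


k[x,y]/I, I = (x^11, y^23, x^7*y^16)
Rect: 11x23=253. Corner: (11-7)x(23-16)=28.
dim = 253-28 = 225


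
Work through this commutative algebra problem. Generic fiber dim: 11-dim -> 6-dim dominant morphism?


dim(fiber)=dim(X)-dim(Y)=11-6=5


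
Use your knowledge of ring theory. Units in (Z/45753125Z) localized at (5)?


Local ring = Z/3125Z.
phi(3125) = 5^4*(5-1) = 2500


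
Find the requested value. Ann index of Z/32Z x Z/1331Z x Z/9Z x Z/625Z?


Exponent = lcm of the cyclic orders; pairwise coprime => product.
2^5*11^3*3^2*5^4=32*1331*9*625=239580000


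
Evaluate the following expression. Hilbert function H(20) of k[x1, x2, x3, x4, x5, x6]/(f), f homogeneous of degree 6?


C(25,5)-C(19,5)=53130-11628=41502


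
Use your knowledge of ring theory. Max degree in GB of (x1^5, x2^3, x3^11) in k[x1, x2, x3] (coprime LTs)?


Pure powers, coprime LTs => already GB.
Degrees: 5, 3, 11
Max=11


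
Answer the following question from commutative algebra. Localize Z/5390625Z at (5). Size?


5-primary part: 5390625=5^7*69
Size=5^7=78125


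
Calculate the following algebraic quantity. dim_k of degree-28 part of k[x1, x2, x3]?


C(d+n-1,n-1)=C(30,2)=435


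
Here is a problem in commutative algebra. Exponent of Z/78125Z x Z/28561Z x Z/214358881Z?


Exponent = lcm of the cyclic orders; pairwise coprime => product.
5^7*13^4*11^8=78125*28561*214358881=478305000018828125


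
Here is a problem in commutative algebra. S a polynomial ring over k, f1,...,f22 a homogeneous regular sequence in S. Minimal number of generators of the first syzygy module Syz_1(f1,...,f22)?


Regular sequence => Koszul complex is the minimal free resolution.
Syz_1 minimally generated by Koszul relations f_i*e_j - f_j*e_i (i<j): mu(Syz_1) = beta_2 = C(m,2) = m(m-1)/2
m=22
22*21/2 = 231


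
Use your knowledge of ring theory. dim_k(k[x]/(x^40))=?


Basis: 1,x,...,x^39
dim=40


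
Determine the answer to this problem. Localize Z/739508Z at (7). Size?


7-primary part: 739508=7^5*44
Size=7^5=16807


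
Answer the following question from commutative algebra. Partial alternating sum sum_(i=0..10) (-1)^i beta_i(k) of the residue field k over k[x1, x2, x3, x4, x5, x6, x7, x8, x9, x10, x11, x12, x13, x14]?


Koszul resolution: beta_i(k)=C(n,i), n=14
sum_(i=0..p) (-1)^i C(n,i) = (-1)^p C(n-1,p)
(-1)^10*C(13,10) = (-1)^10*286 = 286


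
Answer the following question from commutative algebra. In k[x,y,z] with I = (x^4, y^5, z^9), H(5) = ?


Need i<4, j<5, k<9 with i+j+k=5.
For each i, j ranges over max(0,5-i-8)..min(4,5-i):
  i=0: j in [0,4] -> 5
  i=1: j in [0,4] -> 5
  i=2: j in [0,3] -> 4
  i=3: j in [0,2] -> 3
H(5) = 5+5+4+3 = 17


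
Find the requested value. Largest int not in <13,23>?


gcd(13,23)=1 => F=ab-a-b=13*23-13-23=299-36=263


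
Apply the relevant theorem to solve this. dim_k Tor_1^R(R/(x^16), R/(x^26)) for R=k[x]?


Tor_1(R/I,R/J)=(I cap J)/IJ=(x^26)/(x^42)
dim=42-26=min(16,26)=16


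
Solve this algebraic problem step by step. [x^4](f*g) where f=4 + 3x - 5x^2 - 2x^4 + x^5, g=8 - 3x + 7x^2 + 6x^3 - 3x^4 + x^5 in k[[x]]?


[x^4] = sum a_i*b_j, i+j=4
  4*-3=-12
  3*6=18
  -5*7=-35
  -2*8=-16
Sum=-45


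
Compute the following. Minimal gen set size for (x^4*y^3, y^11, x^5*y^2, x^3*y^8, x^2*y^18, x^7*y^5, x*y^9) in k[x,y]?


Remove redundant (divisible by others).
x^2*y^18 redundant.
x^7*y^5 redundant.
Min: x^5*y^2, x^4*y^3, x^3*y^8, x*y^9, y^11
Count=5


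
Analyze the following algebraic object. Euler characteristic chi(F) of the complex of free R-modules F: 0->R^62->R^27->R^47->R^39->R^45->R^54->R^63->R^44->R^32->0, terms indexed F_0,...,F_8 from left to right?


chi = sum (-1)^i * rank:
(-1)^0*62=62
(-1)^1*27=-27
(-1)^2*47=47
(-1)^3*39=-39
(-1)^4*45=45
(-1)^5*54=-54
(-1)^6*63=63
(-1)^7*44=-44
(-1)^8*32=32
chi=85


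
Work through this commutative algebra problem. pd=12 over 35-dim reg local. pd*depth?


pd+depth=35
depth=35-12=23
pd*depth=12*23=276


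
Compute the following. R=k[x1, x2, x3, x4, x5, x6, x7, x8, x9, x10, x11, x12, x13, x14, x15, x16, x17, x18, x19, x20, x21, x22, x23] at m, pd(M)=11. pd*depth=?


pd+depth=23
depth=23-11=12
pd*depth=11*12=132


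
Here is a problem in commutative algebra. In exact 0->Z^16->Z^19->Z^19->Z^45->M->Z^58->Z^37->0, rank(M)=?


Alt sum=0:
(-1)^0*16 + (-1)^1*19 + (-1)^2*19 + (-1)^3*45 + (-1)^4*? + (-1)^5*58 + (-1)^6*37=0
rank(M)=50


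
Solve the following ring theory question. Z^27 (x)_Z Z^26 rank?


rank(M(x)N) = rank(M)*rank(N)
27*26 = 702


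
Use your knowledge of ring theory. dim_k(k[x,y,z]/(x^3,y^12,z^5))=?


Basis: x^iy^jz^k, i<3,j<12,k<5
3*12*5=180


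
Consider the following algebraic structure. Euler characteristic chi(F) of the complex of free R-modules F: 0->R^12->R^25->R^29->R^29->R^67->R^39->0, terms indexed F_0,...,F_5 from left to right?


chi = sum (-1)^i * rank:
(-1)^0*12=12
(-1)^1*25=-25
(-1)^2*29=29
(-1)^3*29=-29
(-1)^4*67=67
(-1)^5*39=-39
chi=15


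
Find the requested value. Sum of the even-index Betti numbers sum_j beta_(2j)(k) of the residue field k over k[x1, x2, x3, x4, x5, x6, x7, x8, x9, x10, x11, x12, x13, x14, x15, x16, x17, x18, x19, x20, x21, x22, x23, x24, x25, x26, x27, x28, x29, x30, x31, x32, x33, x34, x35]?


Koszul resolution: beta_i(k)=C(n,i), n=35
sum_even C(35,i) = 2^(n-1) = 2^34 = 17179869184


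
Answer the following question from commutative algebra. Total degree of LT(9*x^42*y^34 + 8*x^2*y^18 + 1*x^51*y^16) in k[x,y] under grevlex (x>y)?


LT: 9*x^42*y^34
deg_x=42, deg_y=34
Total=42+34=76


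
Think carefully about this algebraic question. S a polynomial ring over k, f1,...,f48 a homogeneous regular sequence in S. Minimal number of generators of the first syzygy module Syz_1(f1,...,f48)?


Regular sequence => Koszul complex is the minimal free resolution.
Syz_1 minimally generated by Koszul relations f_i*e_j - f_j*e_i (i<j): mu(Syz_1) = beta_2 = C(m,2) = m(m-1)/2
m=48
48*47/2 = 1128


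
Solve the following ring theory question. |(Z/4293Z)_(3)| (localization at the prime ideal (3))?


3-primary part: 4293=3^4*53
Size=3^4=81


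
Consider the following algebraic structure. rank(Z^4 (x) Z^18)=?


rank(M(x)N) = rank(M)*rank(N)
4*18 = 72


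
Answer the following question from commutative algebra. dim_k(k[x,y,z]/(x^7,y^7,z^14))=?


Basis: x^iy^jz^k, i<7,j<7,k<14
7*7*14=686


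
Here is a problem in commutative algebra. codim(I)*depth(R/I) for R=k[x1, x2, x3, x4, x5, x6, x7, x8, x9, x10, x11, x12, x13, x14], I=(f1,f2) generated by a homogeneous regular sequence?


codim=2, depth=dim(R/I)=14-2=12
Product=2*12=24


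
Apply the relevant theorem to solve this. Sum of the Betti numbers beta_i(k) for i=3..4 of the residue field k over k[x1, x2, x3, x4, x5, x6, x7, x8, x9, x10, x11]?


Koszul resolution: beta_i(k)=C(n,i), n=11
C(11,3)=165, C(11,4)=330
Sum=495


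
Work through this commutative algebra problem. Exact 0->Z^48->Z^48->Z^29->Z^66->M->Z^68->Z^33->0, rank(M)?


Alt sum=0:
(-1)^0*48 + (-1)^1*48 + (-1)^2*29 + (-1)^3*66 + (-1)^4*? + (-1)^5*68 + (-1)^6*33=0
rank(M)=72


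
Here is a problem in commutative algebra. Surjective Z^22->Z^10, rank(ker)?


rank(ker) = 22-10 = 12


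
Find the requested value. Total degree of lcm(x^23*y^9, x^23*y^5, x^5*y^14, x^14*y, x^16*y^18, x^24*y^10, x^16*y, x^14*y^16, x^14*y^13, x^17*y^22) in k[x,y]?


lcm = componentwise max:
x: max(23,23,5,14,16,24,16,14,14,17)=24
y: max(9,5,14,1,18,10,1,16,13,22)=22
Total=24+22=46


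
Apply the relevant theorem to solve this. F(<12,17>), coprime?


gcd(12,17)=1 => F=ab-a-b=12*17-12-17=204-29=175


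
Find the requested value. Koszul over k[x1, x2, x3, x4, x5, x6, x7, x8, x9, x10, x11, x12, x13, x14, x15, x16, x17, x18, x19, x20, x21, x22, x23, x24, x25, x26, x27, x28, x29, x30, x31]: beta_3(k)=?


C(n,i)=C(31,3)=4495


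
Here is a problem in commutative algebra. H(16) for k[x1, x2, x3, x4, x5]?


C(d+n-1,n-1)=C(20,4)=4845


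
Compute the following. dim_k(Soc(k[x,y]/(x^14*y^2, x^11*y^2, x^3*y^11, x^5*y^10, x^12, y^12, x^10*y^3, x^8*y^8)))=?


Socle = ann(m) = span of standard monomials u with x*u, y*u in I (staircase corners).
Redundant generators: x^14*y^2
Minimal generators: x^12, x^11*y^2, x^10*y^3, x^8*y^8, x^5*y^10, x^3*y^11, y^12
Corners: x^2y^11, x^4y^10, x^7y^9, x^9y^7, x^10y^2, x^11y
Socle dim=6


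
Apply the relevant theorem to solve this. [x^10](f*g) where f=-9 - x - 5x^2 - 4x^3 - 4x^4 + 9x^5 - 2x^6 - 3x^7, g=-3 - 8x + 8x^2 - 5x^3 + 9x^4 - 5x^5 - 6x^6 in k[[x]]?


[x^10] = sum a_i*b_j, i+j=10
  -4*-6=24
  9*-5=-45
  -2*9=-18
  -3*-5=15
Sum=-24


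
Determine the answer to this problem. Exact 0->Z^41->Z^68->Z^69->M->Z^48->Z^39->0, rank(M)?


Alt sum=0:
(-1)^0*41 + (-1)^1*68 + (-1)^2*69 + (-1)^3*? + (-1)^4*48 + (-1)^5*39=0
rank(M)=51


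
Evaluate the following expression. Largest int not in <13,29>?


gcd(13,29)=1 => F=ab-a-b=13*29-13-29=377-42=335


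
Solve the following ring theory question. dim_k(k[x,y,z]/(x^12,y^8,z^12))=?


Basis: x^iy^jz^k, i<12,j<8,k<12
12*8*12=1152


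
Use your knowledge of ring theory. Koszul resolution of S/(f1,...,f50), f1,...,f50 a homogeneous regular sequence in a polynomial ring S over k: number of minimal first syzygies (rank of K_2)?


Regular sequence => Koszul complex is the minimal free resolution.
Syz_1 minimally generated by Koszul relations f_i*e_j - f_j*e_i (i<j): mu(Syz_1) = beta_2 = C(m,2) = m(m-1)/2
m=50
50*49/2 = 1225


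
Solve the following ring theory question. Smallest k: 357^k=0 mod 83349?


357^k mod 83349:
k=1: 357
k=2: 44100
k=3: 74088
k=4: 27783
k=5: 0
First zero at k = 5


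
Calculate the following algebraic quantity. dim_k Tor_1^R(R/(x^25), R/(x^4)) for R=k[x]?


Tor_1(R/I,R/J)=(I cap J)/IJ=(x^25)/(x^29)
dim=29-25=min(25,4)=4


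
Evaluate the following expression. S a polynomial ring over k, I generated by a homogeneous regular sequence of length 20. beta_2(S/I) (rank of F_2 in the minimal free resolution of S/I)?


Regular sequence => Koszul complex is the minimal free resolution.
Syz_1 minimally generated by Koszul relations f_i*e_j - f_j*e_i (i<j): mu(Syz_1) = beta_2 = C(m,2) = m(m-1)/2
m=20
20*19/2 = 190


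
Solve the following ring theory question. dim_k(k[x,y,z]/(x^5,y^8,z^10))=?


Basis: x^iy^jz^k, i<5,j<8,k<10
5*8*10=400


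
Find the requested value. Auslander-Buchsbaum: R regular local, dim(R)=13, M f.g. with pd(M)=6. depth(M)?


pd+depth=depth(R)=13
depth=13-6=7


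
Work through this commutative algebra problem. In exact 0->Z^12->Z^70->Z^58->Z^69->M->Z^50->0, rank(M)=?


Alt sum=0:
(-1)^0*12 + (-1)^1*70 + (-1)^2*58 + (-1)^3*69 + (-1)^4*? + (-1)^5*50=0
rank(M)=119


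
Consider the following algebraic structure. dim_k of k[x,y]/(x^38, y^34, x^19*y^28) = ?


k[x,y]/I, I = (x^38, y^34, x^19*y^28)
Rect: 38x34=1292. Corner: (38-19)x(34-28)=114.
dim = 1292-114 = 1178


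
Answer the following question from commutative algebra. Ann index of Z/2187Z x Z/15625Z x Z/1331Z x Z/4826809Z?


Exponent = lcm of the cyclic orders; pairwise coprime => product.
3^7*5^6*11^3*13^6=2187*15625*1331*4826809=219536622463640625


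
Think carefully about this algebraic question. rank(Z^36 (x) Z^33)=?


rank(M(x)N) = rank(M)*rank(N)
36*33 = 1188


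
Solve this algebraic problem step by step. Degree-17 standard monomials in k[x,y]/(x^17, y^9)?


k[x,y], I = (x^17, y^9), d = 17
Need i < 17 and d-i < 9.
Range: 9 <= i <= 16.
H(17) = 8


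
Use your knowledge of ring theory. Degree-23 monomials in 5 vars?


C(d+n-1,n-1)=C(27,4)=17550


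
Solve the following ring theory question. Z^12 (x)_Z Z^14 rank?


rank(M(x)N) = rank(M)*rank(N)
12*14 = 168


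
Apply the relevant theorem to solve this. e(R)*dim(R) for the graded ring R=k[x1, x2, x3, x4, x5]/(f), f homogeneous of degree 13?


e(R)=deg(f)=13, dim(R)=5-1=4
e*dim=13*4=52


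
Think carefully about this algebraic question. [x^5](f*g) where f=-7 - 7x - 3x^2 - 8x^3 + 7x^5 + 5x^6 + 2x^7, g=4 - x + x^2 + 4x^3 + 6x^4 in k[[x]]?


[x^5] = sum a_i*b_j, i+j=5
  -7*6=-42
  -3*4=-12
  -8*1=-8
  7*4=28
Sum=-34


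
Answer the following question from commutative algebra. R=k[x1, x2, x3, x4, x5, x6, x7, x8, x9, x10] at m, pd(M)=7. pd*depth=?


pd+depth=10
depth=10-7=3
pd*depth=7*3=21


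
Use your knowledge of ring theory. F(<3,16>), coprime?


gcd(3,16)=1 => F=ab-a-b=3*16-3-16=48-19=29


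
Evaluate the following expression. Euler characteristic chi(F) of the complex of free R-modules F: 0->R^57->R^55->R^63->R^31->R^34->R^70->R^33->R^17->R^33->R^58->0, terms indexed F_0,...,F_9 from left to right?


chi = sum (-1)^i * rank:
(-1)^0*57=57
(-1)^1*55=-55
(-1)^2*63=63
(-1)^3*31=-31
(-1)^4*34=34
(-1)^5*70=-70
(-1)^6*33=33
(-1)^7*17=-17
(-1)^8*33=33
(-1)^9*58=-58
chi=-11


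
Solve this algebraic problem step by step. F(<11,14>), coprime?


gcd(11,14)=1 => F=ab-a-b=11*14-11-14=154-25=129


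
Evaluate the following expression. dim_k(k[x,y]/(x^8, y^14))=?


Basis: x^i*y^j, i<8, j<14
8*14=112


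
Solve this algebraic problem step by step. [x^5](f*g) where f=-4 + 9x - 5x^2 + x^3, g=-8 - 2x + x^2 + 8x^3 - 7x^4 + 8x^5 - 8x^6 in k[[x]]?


[x^5] = sum a_i*b_j, i+j=5
  -4*8=-32
  9*-7=-63
  -5*8=-40
  1*1=1
Sum=-134


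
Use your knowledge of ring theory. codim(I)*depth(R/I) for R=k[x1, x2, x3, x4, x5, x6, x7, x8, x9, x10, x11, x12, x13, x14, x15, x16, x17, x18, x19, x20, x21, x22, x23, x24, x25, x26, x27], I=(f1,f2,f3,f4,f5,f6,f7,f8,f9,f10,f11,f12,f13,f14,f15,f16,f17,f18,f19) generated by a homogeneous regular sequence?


codim=19, depth=dim(R/I)=27-19=8
Product=19*8=152


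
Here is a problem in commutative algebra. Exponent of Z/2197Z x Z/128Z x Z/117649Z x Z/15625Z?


Exponent = lcm of the cyclic orders; pairwise coprime => product.
13^3*2^7*7^6*5^6=2197*128*117649*15625=516949706000000


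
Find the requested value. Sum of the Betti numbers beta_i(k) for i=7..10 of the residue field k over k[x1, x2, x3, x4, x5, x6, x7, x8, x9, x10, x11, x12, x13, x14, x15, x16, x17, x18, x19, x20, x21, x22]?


Koszul resolution: beta_i(k)=C(n,i), n=22
C(22,7)=170544, C(22,8)=319770, C(22,9)=497420, C(22,10)=646646
Sum=1634380


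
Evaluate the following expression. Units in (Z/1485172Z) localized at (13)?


Local ring = Z/371293Z.
phi(371293) = 13^4*(13-1) = 342732


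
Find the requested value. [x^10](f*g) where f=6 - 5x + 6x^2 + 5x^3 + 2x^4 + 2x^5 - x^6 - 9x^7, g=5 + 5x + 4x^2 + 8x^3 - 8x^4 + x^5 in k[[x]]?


[x^10] = sum a_i*b_j, i+j=10
  2*1=2
  -1*-8=8
  -9*8=-72
Sum=-62


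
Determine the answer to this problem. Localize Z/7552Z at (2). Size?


2-primary part: 7552=2^7*59
Size=2^7=128


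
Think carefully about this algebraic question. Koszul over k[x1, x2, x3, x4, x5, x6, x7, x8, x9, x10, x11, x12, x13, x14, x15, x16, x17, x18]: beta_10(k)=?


C(n,i)=C(18,10)=43758


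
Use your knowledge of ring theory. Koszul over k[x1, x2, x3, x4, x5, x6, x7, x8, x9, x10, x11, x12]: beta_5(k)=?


C(n,i)=C(12,5)=792


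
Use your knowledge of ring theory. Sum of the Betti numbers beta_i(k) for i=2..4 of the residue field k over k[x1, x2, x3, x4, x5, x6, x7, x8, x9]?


Koszul resolution: beta_i(k)=C(n,i), n=9
C(9,2)=36, C(9,3)=84, C(9,4)=126
Sum=246


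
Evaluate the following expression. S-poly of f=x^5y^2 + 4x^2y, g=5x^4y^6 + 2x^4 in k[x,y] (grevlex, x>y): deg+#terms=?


LT(f)=x^5y^2, LT(g)=5x^4y^6
lcm(LM)=x^5y^6
S(f,g) (scaled by 5 to clear denominators) = 5y^4*f - x*g = 20x^2y^5 - 2x^5
2 terms, deg 7.
7+2=9


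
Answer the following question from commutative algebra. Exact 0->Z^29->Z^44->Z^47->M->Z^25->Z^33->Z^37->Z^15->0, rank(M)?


Alt sum=0:
(-1)^0*29 + (-1)^1*44 + (-1)^2*47 + (-1)^3*? + (-1)^4*25 + (-1)^5*33 + (-1)^6*37 + (-1)^7*15=0
rank(M)=46
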